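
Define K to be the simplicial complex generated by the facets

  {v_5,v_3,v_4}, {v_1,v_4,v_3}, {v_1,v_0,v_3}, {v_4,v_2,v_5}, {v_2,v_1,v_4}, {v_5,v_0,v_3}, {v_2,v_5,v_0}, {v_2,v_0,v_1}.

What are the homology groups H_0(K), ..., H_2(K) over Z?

H_0 ≅ Z,  H_1 = 0,  H_2 ≅ Z.

Order the vertices as v_0 < v_1 < v_2 < v_3 < v_4 < v_5. Listing each simplex with vertices in this order, K has dimension 2 with simplices:

  0-simplices (6): [v_0], [v_1], [v_2], [v_3], [v_4], [v_5]
  1-simplices (12): [v_0,v_1], [v_0,v_2], [v_0,v_3], [v_0,v_5], [v_1,v_2], [v_1,v_3], [v_1,v_4], [v_2,v_4], [v_2,v_5], [v_3,v_4], [v_3,v_5], [v_4,v_5]
  2-simplices (8): [v_0,v_1,v_2], [v_0,v_1,v_3], [v_0,v_2,v_5], [v_0,v_3,v_5], [v_1,v_2,v_4], [v_1,v_3,v_4], [v_2,v_4,v_5], [v_3,v_4,v_5]

so the chain groups are C_0 ≅ Z^6, C_1 ≅ Z^12, C_2 ≅ Z^8.

Boundary ∂_1: C_1 → C_0 is given by ∂[p,q] = [q] − [p]. For instance
  ∂[v_1,v_4] = [v_4] − [v_1].
The 6×12 boundary matrix has rank 5 and Smith normal form diag(1,1,1,1,1).

The boundary map ∂_2: C_2 → C_1 acts by ∂[p,q,r] = [q,r] − [p,r] + [p,q]. For instance
  ∂[v_0,v_3,v_5] = [v_3,v_5] − [v_0,v_5] + [v_0,v_3],
  ∂[v_1,v_2,v_4] = [v_2,v_4] − [v_1,v_4] + [v_1,v_2].
As a 12×8 matrix over Z this has rank 7, with invariant factors (1,1,1,1,1,1,1).

Computing H_k = (kernel of ∂_k) / (image of ∂_{k+1}):

  H_0: rank C_0 − rank ∂_1 = 6 − 5 = 1, and the invariant factors of ∂_1 are all 1, so H_0 ≅ Z.
  H_1: rank ker ∂_1 − rank ∂_2 = (12 − 5) − 7 = 0, and the invariant factors of ∂_2 are all 1, so H_1 ≅ 0.
  H_2: rank ker ∂_2 − rank ∂_3 = (8 − 7) − 0 = 1, and there is no ∂_3, so H_2 ≅ Z.

(K is a triangulation of the 2-sphere S^2.)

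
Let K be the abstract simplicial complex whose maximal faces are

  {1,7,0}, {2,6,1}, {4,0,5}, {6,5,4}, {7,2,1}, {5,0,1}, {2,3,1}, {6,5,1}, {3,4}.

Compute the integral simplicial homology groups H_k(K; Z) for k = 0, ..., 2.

H_0 ≅ Z,  H_1 ≅ Z,  H_2 = 0.

Take the total order 0 < 1 < 2 < 3 < 4 < 5 < 6 < 7 on the vertex set. Then K (dimension 2) consists of the simplices:

  0-simplices (8): [0], [1], [2], [3], [4], [5], [6], [7]
  1-simplices (16): [0,1], [0,4], [0,5], [0,7], [1,2], [1,3], [1,5], [1,6], [1,7], [2,3], [2,6], [2,7], [3,4], [4,5], [4,6], [5,6]
  2-simplices (8): [0,1,5], [0,1,7], [0,4,5], [1,2,3], [1,2,6], [1,2,7], [1,5,6], [4,5,6]

Hence C_0 ≅ Z^8, C_1 ≅ Z^16, C_2 ≅ Z^8.

Boundary ∂_1: C_1 → C_0 is given by ∂[p,q] = [q] − [p]. For instance
  ∂[1,3] = [3] − [1].
The 8×16 boundary matrix has rank 7 and Smith normal form diag(1,1,1,1,1,1,1).

The boundary map ∂_2: C_2 → C_1 maps a triangle to the signed sum of its edges. For instance
  ∂[1,5,6] = [5,6] − [1,6] + [1,5],
  ∂[1,2,3] = [2,3] − [1,3] + [1,2].
As a 16×8 matrix over Z this has rank 8, with invariant factors (1,1,1,1,1,1,1,1).

From H_k ≅ ker(∂_k) / im(∂_{k+1}) we obtain:

  H_0: rank C_0 − rank ∂_1 = 8 − 7 = 1, and the invariant factors of ∂_1 are all 1, so H_0 = Z.
  H_1: rank ker ∂_1 − rank ∂_2 = (16 − 7) − 8 = 1, and the invariant factors of ∂_2 are all 1, so H_1 = Z.
  H_2: rank ker ∂_2 − rank ∂_3 = (8 − 8) − 0 = 0, and there is no ∂_3, so H_2 = 0.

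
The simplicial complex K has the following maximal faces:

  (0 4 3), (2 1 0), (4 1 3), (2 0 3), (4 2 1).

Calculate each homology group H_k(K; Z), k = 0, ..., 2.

Take the total order 0 < 1 < 2 < 3 < 4 on the vertex set. Then K (dimension 2) consists of the simplices:

  0-simplices (5): [0], [1], [2], [3], [4]
  1-simplices (10): [0,1], [0,2], [0,3], [0,4], [1,2], [1,3], [1,4], [2,3], [2,4], [3,4]
  2-simplices (5): [0,1,2], [0,2,3], [0,3,4], [1,2,4], [1,3,4]

Hence C_0 ≅ Z^5, C_1 ≅ Z^10, C_2 ≅ Z^5.

∂_1: C_1 → C_0 is given by ∂[p,q] = [q] − [p]. For instance
  ∂[0,3] = [3] − [0].
As a 5×10 matrix over Z this has rank 4, with invariant factors (1,1,1,1).

∂_2: C_2 → C_1 acts by ∂[p,q,r] = [q,r] − [p,r] + [p,q]. For instance
  ∂[1,3,4] = [3,4] − [1,4] + [1,3],
  ∂[1,2,4] = [2,4] − [1,4] + [1,2].
As a 10×5 matrix over Z this has rank 5, with invariant factors (1,1,1,1,1).

Computing H_k = (kernel of ∂_k) / (image of ∂_{k+1}):

  H_0: rank C_0 − rank ∂_1 = 5 − 4 = 1, and the invariant factors of ∂_1 are all 1, so H_0 ≅ Z.
  H_1: rank ker ∂_1 − rank ∂_2 = (10 − 4) − 5 = 1, and the invariant factors of ∂_2 are all 1, so H_1 ≅ Z.
  H_2: rank ker ∂_2 − rank ∂_3 = (5 − 5) − 0 = 0, and there is no ∂_3, so H_2 ≅ 0.

As a check, the Euler characteristic is 5 − 10 + 5 = 0, which agrees with 1 − 1 + 0 = 0.
(K is a triangulation of the Möbius band.)

H_0 = Z,  H_1 = Z,  H_2 = 0.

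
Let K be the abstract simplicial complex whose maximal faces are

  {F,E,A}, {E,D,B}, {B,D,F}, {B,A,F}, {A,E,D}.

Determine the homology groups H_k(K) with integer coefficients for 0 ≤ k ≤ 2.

Fix the vertex order A < B < D < E < F and write every simplex with vertices in increasing order. Then dim K = 2 and the simplices of K are:

  0-simplices (5): A, B, D, E, F
  1-simplices (10): AB, AD, AE, AF, BD, BE, BF, DE, DF, EF
  2-simplices (5): ABF, ADE, AEF, BDE, BDF

Hence C_0 ≅ Z^5, C_1 ≅ Z^10, C_2 ≅ Z^5.

Boundary ∂_1: C_1 → C_0 maps an edge to its endpoints' difference, ∂[p,q] = q − p.
This gives a 5×10 integer matrix of rank 4; reducing to Smith normal form yields diagonal entries (1,1,1,1).

The boundary map ∂_2: C_2 → C_1 maps a triangle to the signed sum of its edges. For instance
  ∂AEF = EF − AF + AE,
  ∂ADE = DE − AE + AD.
This gives a 10×5 integer matrix of rank 5; reducing to Smith normal form yields diagonal entries (1,1,1,1,1).

Now H_k = ker ∂_k / im ∂_{k+1}, so:

  H_0: rank C_0 − rank ∂_1 = 5 − 4 = 1, and the invariant factors of ∂_1 are all 1, so H_0 = Z.
  H_1: rank ker ∂_1 − rank ∂_2 = (10 − 4) − 5 = 1, and the invariant factors of ∂_2 are all 1, so H_1 = Z.
  H_2: rank ker ∂_2 − rank ∂_3 = (5 − 5) − 0 = 0, and there is no ∂_3, so H_2 = 0.

(K is a triangulation of the Möbius band.)

H_0 ≅ Z,  H_1 ≅ Z,  H_2 = 0.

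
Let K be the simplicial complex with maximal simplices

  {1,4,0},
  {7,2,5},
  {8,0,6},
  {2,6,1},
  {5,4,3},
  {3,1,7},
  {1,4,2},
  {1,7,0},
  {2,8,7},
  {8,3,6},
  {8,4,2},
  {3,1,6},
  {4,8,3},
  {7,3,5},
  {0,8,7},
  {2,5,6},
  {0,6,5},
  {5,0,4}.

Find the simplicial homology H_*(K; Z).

Fix the vertex order 0 < 1 < 2 < 3 < 4 < 5 < 6 < 7 < 8 and write every simplex with vertices in increasing order. Then dim K = 2 and the simplices of K are:

  0-simplices (9): [0], [1], [2], [3], [4], [5], [6], [7], [8]
  1-simplices (27): (27 of them)
  2-simplices (18): [0,1,4], [0,1,7], [0,4,5], [0,5,6], [0,6,8], [0,7,8], [1,2,4], [1,2,6], [1,3,6], [1,3,7], [2,4,8], [2,5,6], [2,5,7], [2,7,8], [3,4,5], [3,4,8], [3,5,7], [3,6,8]

so the chain groups are C_0 ≅ Z^9, C_1 ≅ Z^27, C_2 ≅ Z^18.

∂_1: C_1 → C_0 maps an edge to its endpoints' difference, ∂[p,q] = q − p. For instance
  ∂[2,4] = [4] − [2].
This gives a 9×27 integer matrix of rank 8; reducing to Smith normal form yields diagonal entries (1,1,1,1,1,1,1,1).

Boundary ∂_2: C_2 → C_1 maps a triangle to the signed sum of its edges. For instance
  ∂[0,7,8] = [7,8] − [0,8] + [0,7],
  ∂[0,6,8] = [6,8] − [0,8] + [0,6].
This gives a 27×18 integer matrix of rank 17; reducing to Smith normal form yields diagonal entries (1,1,1,1,1,1,1,1,1,1,1,1,1,1,1,1,1).

Reading off H_k = ker ∂_k / im ∂_{k+1}:

  H_0: rank C_0 − rank ∂_1 = 9 − 8 = 1, and the invariant factors of ∂_1 are all 1, so H_0 ≅ Z.
  H_1: rank ker ∂_1 − rank ∂_2 = (27 − 8) − 17 = 2, and the invariant factors of ∂_2 are all 1, so H_1 ≅ Z^2.
  H_2: rank ker ∂_2 − rank ∂_3 = (18 − 17) − 0 = 1, and there is no ∂_3, so H_2 ≅ Z.

As a check, the Euler characteristic is 9 − 27 + 18 = 0, which agrees with 1 − 2 + 1 = 0.
(K is a triangulation of the torus T^2.)

H_0 = Z,  H_1 = Z^2,  H_2 = Z.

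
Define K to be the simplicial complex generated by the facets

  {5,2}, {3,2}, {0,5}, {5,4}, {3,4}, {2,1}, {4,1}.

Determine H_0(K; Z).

K has 6 vertices, 7 edges.
rank ∂_0 = 0, rank ∂_1 = 5 ⇒ b_0 = 6 − 0 − 5 = 1; all invariant factors of ∂_1 are 1 so no torsion. So H_0 ≅ Z.

H_0 = Z.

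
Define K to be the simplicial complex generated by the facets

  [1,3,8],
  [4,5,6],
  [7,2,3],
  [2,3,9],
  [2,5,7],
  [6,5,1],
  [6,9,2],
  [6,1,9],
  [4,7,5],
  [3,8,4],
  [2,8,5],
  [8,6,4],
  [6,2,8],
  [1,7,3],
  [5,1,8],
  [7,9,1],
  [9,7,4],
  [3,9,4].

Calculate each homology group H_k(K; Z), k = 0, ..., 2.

H_0 = Z,  H_1 = Z ⊕ Z/2,  H_2 = 0.

Order the vertices as 1 < 2 < 3 < 4 < 5 < 6 < 7 < 8 < 9. Listing each simplex with vertices in this order, K has dimension 2 with simplices:

  0-simplices (9): [1], [2], [3], [4], [5], [6], [7], [8], [9]
  1-simplices (27): (27 of them)
  2-simplices (18): [1,3,7], [1,3,8], [1,5,6], [1,5,8], [1,6,9], [1,7,9], [2,3,7], [2,3,9], [2,5,7], [2,5,8], [2,6,8], [2,6,9], [3,4,8], [3,4,9], [4,5,6], [4,5,7], [4,6,8], [4,7,9]

giving chain groups C_0 ≅ Z^9, C_1 ≅ Z^27, C_2 ≅ Z^18.

The boundary map ∂_1: C_1 → C_0 is given by ∂[p,q] = [q] − [p]. For instance
  ∂[1,6] = [6] − [1].
As a 9×27 matrix over Z this has rank 8, with invariant factors (1,1,1,1,1,1,1,1).

∂_2: C_2 → C_1 sends each 2-simplex [p,q,r] to [q,r] − [p,r] + [p,q]. For instance
  ∂[1,3,7] = [3,7] − [1,7] + [1,3],
  ∂[3,4,8] = [4,8] − [3,8] + [3,4].
The resulting 27×18 matrix has rank 18, and its Smith normal form has invariant factors (1,1,1,1,1,1,1,1,1,1,1,1,1,1,1,1,1,2).

Reading off H_k = ker ∂_k / im ∂_{k+1}:

  H_0: rank C_0 − rank ∂_1 = 9 − 8 = 1, and the invariant factors of ∂_1 are all 1, so H_0 ≅ Z.
  H_1: rank ker ∂_1 − rank ∂_2 = (27 − 8) − 18 = 1, and ∂_2 has invariant factor 2 > 1, so H_1 ≅ Z ⊕ Z/2.
  H_2: rank ker ∂_2 − rank ∂_3 = (18 − 18) − 0 = 0, and there is no ∂_3, so H_2 ≅ 0.

(K is a triangulation of the Klein bottle.)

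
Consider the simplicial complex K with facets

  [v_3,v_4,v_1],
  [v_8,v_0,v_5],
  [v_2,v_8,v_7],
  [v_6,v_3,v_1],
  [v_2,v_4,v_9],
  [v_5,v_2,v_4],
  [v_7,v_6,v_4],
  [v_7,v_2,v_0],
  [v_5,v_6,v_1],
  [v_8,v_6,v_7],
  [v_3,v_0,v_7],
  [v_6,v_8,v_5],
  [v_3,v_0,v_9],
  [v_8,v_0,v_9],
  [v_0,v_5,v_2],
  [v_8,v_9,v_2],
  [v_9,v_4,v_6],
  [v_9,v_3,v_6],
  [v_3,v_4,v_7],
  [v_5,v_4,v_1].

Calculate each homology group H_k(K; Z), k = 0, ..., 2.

We work with the vertex ordering v_0 < v_1 < v_2 < v_3 < v_4 < v_5 < v_6 < v_7 < v_8 < v_9. The simplices of K, each written with vertices in increasing order, are:

  0-simplices (10): [v_0], [v_1], [v_2], [v_3], [v_4], [v_5], [v_6], [v_7], [v_8], [v_9]
  1-simplices (30): (30 of them)
  2-simplices (20): (20 of them)

Hence C_0 ≅ Z^10, C_1 ≅ Z^30, C_2 ≅ Z^20.

∂_1: C_1 → C_0 sends each edge [p,q] (with p < q) to q − p.
The 10×30 boundary matrix has rank 9 and Smith normal form diag(1,1,1,1,1,1,1,1,1).

∂_2: C_2 → C_1 maps a triangle to the signed sum of its edges. For instance
  ∂[v_2,v_7,v_8] = [v_7,v_8] − [v_2,v_8] + [v_2,v_7],
  ∂[v_0,v_3,v_7] = [v_3,v_7] − [v_0,v_7] + [v_0,v_3].
The 30×20 boundary matrix has rank 20 and Smith normal form diag(1,1,1,1,1,1,1,1,1,1,1,1,1,1,1,1,1,1,1,2).

Reading off H_k = ker ∂_k / im ∂_{k+1}:

  H_0: rank C_0 − rank ∂_1 = 10 − 9 = 1, and the invariant factors of ∂_1 are all 1, so H_0 ≅ Z.
  H_1: rank ker ∂_1 − rank ∂_2 = (30 − 9) − 20 = 1, and ∂_2 has invariant factor 2 > 1, so H_1 ≅ Z ⊕ Z/2Z.
  H_2: rank ker ∂_2 − rank ∂_3 = (20 − 20) − 0 = 0, and there is no ∂_3, so H_2 ≅ 0.

As a check, the Euler characteristic is 10 − 30 + 20 = 0, which agrees with 1 − 1 + 0 = 0.
(K is a triangulation of the Klein bottle.)

H_0 ≅ Z,  H_1 ≅ Z ⊕ Z/2Z,  H_2 = 0.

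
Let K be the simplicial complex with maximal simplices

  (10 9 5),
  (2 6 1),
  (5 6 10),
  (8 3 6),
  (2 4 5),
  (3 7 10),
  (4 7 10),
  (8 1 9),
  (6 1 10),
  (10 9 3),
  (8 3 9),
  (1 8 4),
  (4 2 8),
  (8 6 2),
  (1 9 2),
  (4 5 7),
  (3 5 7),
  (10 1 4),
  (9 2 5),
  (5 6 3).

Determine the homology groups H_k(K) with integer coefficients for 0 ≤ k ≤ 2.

Order the vertices as 1 < 2 < 3 < 4 < 5 < 6 < 7 < 8 < 9 < 10. Listing each simplex with vertices in this order, K has dimension 2 with simplices:

  0-simplices (10): [1], [2], [3], [4], [5], [6], [7], [8], [9], [10]
  1-simplices (30): (30 of them)
  2-simplices (20): (20 of them)

so the chain groups are C_0 ≅ Z^10, C_1 ≅ Z^30, C_2 ≅ Z^20.

The boundary map ∂_1: C_1 → C_0 is given by ∂[p,q] = [q] − [p]. For instance
  ∂[3,10] = [10] − [3].
The 10×30 boundary matrix has rank 9 and Smith normal form diag(1,1,1,1,1,1,1,1,1).

The boundary map ∂_2: C_2 → C_1 maps a triangle to the signed sum of its edges. For instance
  ∂[3,5,7] = [5,7] − [3,7] + [3,5],
  ∂[3,5,6] = [5,6] − [3,6] + [3,5].
The 30×20 boundary matrix has rank 20 and Smith normal form diag(1,1,1,1,1,1,1,1,1,1,1,1,1,1,1,1,1,1,1,2).

Computing H_k = (kernel of ∂_k) / (image of ∂_{k+1}):

  H_0: rank C_0 − rank ∂_1 = 10 − 9 = 1, and the invariant factors of ∂_1 are all 1, so H_0 ≅ Z.
  H_1: rank ker ∂_1 − rank ∂_2 = (30 − 9) − 20 = 1, and ∂_2 has invariant factor 2 > 1, so H_1 ≅ Z ⊕ Z_2.
  H_2: rank ker ∂_2 − rank ∂_3 = (20 − 20) − 0 = 0, and there is no ∂_3, so H_2 ≅ 0.

H_0 ≅ Z,  H_1 ≅ Z ⊕ Z_2,  H_2 = 0.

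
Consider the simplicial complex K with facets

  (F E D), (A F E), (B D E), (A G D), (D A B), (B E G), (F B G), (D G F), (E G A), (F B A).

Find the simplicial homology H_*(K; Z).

H_0 ≅ Z,  H_1 ≅ Z/2Z,  H_2 = 0.

Order the vertices as A < B < D < E < F < G. Listing each simplex with vertices in this order, K has dimension 2 with simplices:

  0-simplices (6): A, B, D, E, F, G
  1-simplices (15): AB, AD, AE, AF, AG, BD, BE, BF, BG, DE, DF, DG, EF, EG, FG
  2-simplices (10): ABD, ABF, ADG, AEF, AEG, BDE, BEG, BFG, DEF, DFG

giving chain groups C_0 ≅ Z^6, C_1 ≅ Z^15, C_2 ≅ Z^10.

∂_1: C_1 → C_0 is given by ∂[p,q] = [q] − [p]. For instance
  ∂EF = F − E.
As a 6×15 matrix over Z this has rank 5, with invariant factors (1,1,1,1,1).

∂_2: C_2 → C_1 maps a triangle to the signed sum of its edges. For instance
  ∂ABF = BF − AF + AB,
  ∂DEF = EF − DF + DE.
This gives a 15×10 integer matrix of rank 10; reducing to Smith normal form yields diagonal entries (1,1,1,1,1,1,1,1,1,2).

Computing H_k = (kernel of ∂_k) / (image of ∂_{k+1}):

  H_0: rank C_0 − rank ∂_1 = 6 − 5 = 1, and the invariant factors of ∂_1 are all 1, so H_0 = Z.
  H_1: rank ker ∂_1 − rank ∂_2 = (15 − 5) − 10 = 0, and ∂_2 has invariant factor 2 > 1, so H_1 = Z/2Z.
  H_2: rank ker ∂_2 − rank ∂_3 = (10 − 10) − 0 = 0, and there is no ∂_3, so H_2 = 0.

As a check, the Euler characteristic is 6 − 15 + 10 = 1, which agrees with 1 − 0 + 0 = 1.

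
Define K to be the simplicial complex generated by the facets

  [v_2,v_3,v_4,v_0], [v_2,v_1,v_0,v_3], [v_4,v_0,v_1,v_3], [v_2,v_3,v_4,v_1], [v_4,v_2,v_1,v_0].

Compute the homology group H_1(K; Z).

Order the vertices as v_0 < v_1 < v_2 < v_3 < v_4. Listing each simplex with vertices in this order, K has dimension 3 with simplices:

  0-simplices (5): [v_0], [v_1], [v_2], [v_3], [v_4]
  1-simplices (10): [v_0,v_1], [v_0,v_2], [v_0,v_3], [v_0,v_4], [v_1,v_2], [v_1,v_3], [v_1,v_4], [v_2,v_3], [v_2,v_4], [v_3,v_4]
  2-simplices (10): [v_0,v_1,v_2], [v_0,v_1,v_3], [v_0,v_1,v_4], [v_0,v_2,v_3], [v_0,v_2,v_4], [v_0,v_3,v_4], [v_1,v_2,v_3], [v_1,v_2,v_4], [v_1,v_3,v_4], [v_2,v_3,v_4]
  3-simplices (5): [v_0,v_1,v_2,v_3], [v_0,v_1,v_2,v_4], [v_0,v_1,v_3,v_4], [v_0,v_2,v_3,v_4], [v_1,v_2,v_3,v_4]

giving chain groups C_0 ≅ Z^5, C_1 ≅ Z^10, C_2 ≅ Z^10, C_3 ≅ Z^5.

Boundary ∂_1: C_1 → C_0 sends each edge [p,q] (with p < q) to q − p. For instance
  ∂[v_0,v_4] = [v_4] − [v_0].
This gives a 5×10 integer matrix of rank 4; reducing to Smith normal form yields diagonal entries (1,1,1,1).

Boundary ∂_2: C_2 → C_1 maps a triangle to the signed sum of its edges. For instance
  ∂[v_1,v_2,v_4] = [v_2,v_4] − [v_1,v_4] + [v_1,v_2],
  ∂[v_0,v_1,v_3] = [v_1,v_3] − [v_0,v_3] + [v_0,v_1].
The resulting 10×10 matrix has rank 6, and its Smith normal form has invariant factors (1,1,1,1,1,1).

Boundary ∂_3: C_3 → C_2 sends each 3-simplex σ to the alternating sum Σ_i (−1)^i (σ with its i-th vertex removed). For instance
  ∂[v_0,v_1,v_3,v_4] = [v_1,v_3,v_4] − [v_0,v_3,v_4] + [v_0,v_1,v_4] − [v_0,v_1,v_3],
  ∂[v_0,v_2,v_3,v_4] = [v_2,v_3,v_4] − [v_0,v_3,v_4] + [v_0,v_2,v_4] − [v_0,v_2,v_3].
As a 10×5 matrix over Z this has rank 4, with invariant factors (1,1,1,1).

Now H_k = ker ∂_k / im ∂_{k+1}, so:

  H_1: rank ker ∂_1 − rank ∂_2 = (10 − 4) − 6 = 0, and the invariant factors of ∂_2 are all 1, so H_1 = 0.

(K is a triangulation of the 3-sphere S^3.)

H_1 ≅ 0.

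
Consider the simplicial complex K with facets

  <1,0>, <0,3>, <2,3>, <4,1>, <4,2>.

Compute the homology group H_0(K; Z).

Fix the vertex order 0 < 1 < 2 < 3 < 4 and write every simplex with vertices in increasing order. Then dim K = 1 and the simplices of K are:

  0-simplices (5): [0], [1], [2], [3], [4]
  1-simplices (5): [0,1], [0,3], [1,4], [2,3], [2,4]

Hence C_0 ≅ Z^5, C_1 ≅ Z^5.

The boundary map ∂_1: C_1 → C_0 is given by ∂[p,q] = [q] − [p]. For instance
  ∂[0,3] = [3] − [0].
The 5×5 boundary matrix has rank 4 and Smith normal form diag(1,1,1,1).

Computing H_k = (kernel of ∂_k) / (image of ∂_{k+1}):

  H_0: rank C_0 − rank ∂_1 = 5 − 4 = 1, and the invariant factors of ∂_1 are all 1, so H_0 ≅ Z.

(K is a triangulation of the circle S^1.)

H_0 ≅ Z.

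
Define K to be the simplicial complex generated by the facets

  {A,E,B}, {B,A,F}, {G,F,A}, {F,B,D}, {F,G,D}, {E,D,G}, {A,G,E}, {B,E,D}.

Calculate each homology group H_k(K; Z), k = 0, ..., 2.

K has 6 vertices, 12 edges, 8 triangles.
rank ∂_0 = 0, rank ∂_1 = 5 ⇒ b_0 = 6 − 0 − 5 = 1; all invariant factors of ∂_1 are 1 so no torsion. So H_0 = Z.
rank ∂_1 = 5, rank ∂_2 = 7 ⇒ b_1 = 12 − 5 − 7 = 0; all invariant factors of ∂_2 are 1 so no torsion. So H_1 = 0.
rank ∂_2 = 7, rank ∂_3 = 0 ⇒ b_2 = 8 − 7 − 0 = 1. So H_2 = Z.

H_0 ≅ Z,  H_1 = 0,  H_2 ≅ Z.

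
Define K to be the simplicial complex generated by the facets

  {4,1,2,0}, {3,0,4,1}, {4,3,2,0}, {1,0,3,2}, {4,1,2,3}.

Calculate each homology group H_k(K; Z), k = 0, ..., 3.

Order the vertices as 0 < 1 < 2 < 3 < 4. Listing each simplex with vertices in this order, K has dimension 3 with simplices:

  0-simplices (5): [0], [1], [2], [3], [4]
  1-simplices (10): [0,1], [0,2], [0,3], [0,4], [1,2], [1,3], [1,4], [2,3], [2,4], [3,4]
  2-simplices (10): [0,1,2], [0,1,3], [0,1,4], [0,2,3], [0,2,4], [0,3,4], [1,2,3], [1,2,4], [1,3,4], [2,3,4]
  3-simplices (5): [0,1,2,3], [0,1,2,4], [0,1,3,4], [0,2,3,4], [1,2,3,4]

giving chain groups C_0 ≅ Z^5, C_1 ≅ Z^10, C_2 ≅ Z^10, C_3 ≅ Z^5.

Boundary ∂_1: C_1 → C_0 maps an edge to its endpoints' difference, ∂[p,q] = q − p. For instance
  ∂[1,3] = [3] − [1].
The 5×10 boundary matrix has rank 4 and Smith normal form diag(1,1,1,1).

Boundary ∂_2: C_2 → C_1 sends each 2-simplex [p,q,r] to [q,r] − [p,r] + [p,q]. For instance
  ∂[2,3,4] = [3,4] − [2,4] + [2,3],
  ∂[0,2,3] = [2,3] − [0,3] + [0,2].
As a 10×10 matrix over Z this has rank 6, with invariant factors (1,1,1,1,1,1).

Boundary ∂_3: C_3 → C_2 sends each 3-simplex σ to the alternating sum Σ_i (−1)^i (σ with its i-th vertex removed). For instance
  ∂[1,2,3,4] = [2,3,4] − [1,3,4] + [1,2,4] − [1,2,3],
  ∂[0,1,2,3] = [1,2,3] − [0,2,3] + [0,1,3] − [0,1,2].
This gives a 10×5 integer matrix of rank 4; reducing to Smith normal form yields diagonal entries (1,1,1,1).

Reading off H_k = ker ∂_k / im ∂_{k+1}:

  H_0: rank C_0 − rank ∂_1 = 5 − 4 = 1, and the invariant factors of ∂_1 are all 1, so H_0 ≅ Z.
  H_1: rank ker ∂_1 − rank ∂_2 = (10 − 4) − 6 = 0, and the invariant factors of ∂_2 are all 1, so H_1 ≅ 0.
  H_2: rank ker ∂_2 − rank ∂_3 = (10 − 6) − 4 = 0, and the invariant factors of ∂_3 are all 1, so H_2 ≅ 0.
  H_3: rank ker ∂_3 − rank ∂_4 = (5 − 4) − 0 = 1, and there is no ∂_4, so H_3 ≅ Z.

(K is a triangulation of the 3-sphere S^3.)

H_0 = Z,  H_1 = 0,  H_2 = 0,  H_3 = Z.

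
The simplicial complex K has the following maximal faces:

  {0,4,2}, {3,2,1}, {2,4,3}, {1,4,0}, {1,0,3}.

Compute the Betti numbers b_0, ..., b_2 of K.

b_0 = 1, b_1 = 1, b_2 = 0.

Order the vertices as 0 < 1 < 2 < 3 < 4. Listing each simplex with vertices in this order, K has dimension 2 with simplices:

  0-simplices (5): [0], [1], [2], [3], [4]
  1-simplices (10): [0,1], [0,2], [0,3], [0,4], [1,2], [1,3], [1,4], [2,3], [2,4], [3,4]
  2-simplices (5): [0,1,3], [0,1,4], [0,2,4], [1,2,3], [2,3,4]

so the chain groups are C_0 ≅ Z^5, C_1 ≅ Z^10, C_2 ≅ Z^5.

∂_1: C_1 → C_0 is given by ∂[p,q] = [q] − [p]. For instance
  ∂[3,4] = [4] − [3].
The 5×10 boundary matrix has rank 4 and Smith normal form diag(1,1,1,1).

The boundary map ∂_2: C_2 → C_1 maps a triangle to the signed sum of its edges. For instance
  ∂[0,1,3] = [1,3] − [0,3] + [0,1],
  ∂[0,1,4] = [1,4] − [0,4] + [0,1].
The 10×5 boundary matrix has rank 5 and Smith normal form diag(1,1,1,1,1).

From H_k ≅ ker(∂_k) / im(∂_{k+1}) we obtain:

  H_0: rank C_0 − rank ∂_1 = 5 − 4 = 1, and the invariant factors of ∂_1 are all 1, so H_0 = Z.
  H_1: rank ker ∂_1 − rank ∂_2 = (10 − 4) − 5 = 1, and the invariant factors of ∂_2 are all 1, so H_1 = Z.
  H_2: rank ker ∂_2 − rank ∂_3 = (5 − 5) − 0 = 0, and there is no ∂_3, so H_2 = 0.

As a check, the Euler characteristic is 5 − 10 + 5 = 0, which agrees with 1 − 1 + 0 = 0.

Hence the Betti numbers are b_0 = 1, b_1 = 1, b_2 = 0.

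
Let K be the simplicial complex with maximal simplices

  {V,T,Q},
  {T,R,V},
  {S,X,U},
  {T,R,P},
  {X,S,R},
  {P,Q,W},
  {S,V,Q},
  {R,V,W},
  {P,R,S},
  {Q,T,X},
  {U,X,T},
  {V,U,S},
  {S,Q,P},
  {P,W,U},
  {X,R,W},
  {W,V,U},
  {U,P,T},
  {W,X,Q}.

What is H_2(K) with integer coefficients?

H_2 = Z.

We work with the vertex ordering P < Q < R < S < T < U < V < W < X. The simplices of K, each written with vertices in increasing order, are:

  0-simplices (9): P, Q, R, S, T, U, V, W, X
  1-simplices (27): PQ, PR, PS, PT, PU, PW, QS, QT, QV, QW, QX, RS, RT, RV, RW, RX, SU, SV, SX, TU, TV, TX, UV, UW, UX, VW, WX
  2-simplices (18): PQS, PQW, PRS, PRT, PTU, PUW, QSV, QTV, QTX, QWX, RSX, RTV, RVW, RWX, SUV, SUX, TUX, UVW

giving chain groups C_0 ≅ Z^9, C_1 ≅ Z^27, C_2 ≅ Z^18.

Boundary ∂_1: C_1 → C_0 is given by ∂[p,q] = [q] − [p]. For instance
  ∂UV = V − U.
As a 9×27 matrix over Z this has rank 8, with invariant factors (1,1,1,1,1,1,1,1).

Boundary ∂_2: C_2 → C_1 maps a triangle to the signed sum of its edges. For instance
  ∂PTU = TU − PU + PT,
  ∂QTV = TV − QV + QT.
This gives a 27×18 integer matrix of rank 17; reducing to Smith normal form yields diagonal entries (1,1,1,1,1,1,1,1,1,1,1,1,1,1,1,1,1).

From H_k ≅ ker(∂_k) / im(∂_{k+1}) we obtain:

  H_2: rank ker ∂_2 − rank ∂_3 = (18 − 17) − 0 = 1, and there is no ∂_3, so H_2 = Z.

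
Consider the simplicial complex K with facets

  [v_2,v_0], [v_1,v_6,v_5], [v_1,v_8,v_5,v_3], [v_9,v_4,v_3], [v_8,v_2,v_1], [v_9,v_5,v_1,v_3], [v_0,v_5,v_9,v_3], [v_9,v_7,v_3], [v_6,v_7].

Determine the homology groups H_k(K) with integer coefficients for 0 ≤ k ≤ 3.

H_0 = Z,  H_1 = Z^2,  H_2 = 0,  H_3 = 0.

Fix the vertex order v_0 < v_1 < v_2 < v_3 < v_4 < v_5 < v_6 < v_7 < v_8 < v_9 and write every simplex with vertices in increasing order. Then dim K = 3 and the simplices of K are:

  0-simplices (10): [v_0], [v_1], [v_2], [v_3], [v_4], [v_5], [v_6], [v_7], [v_8], [v_9]
  1-simplices (22): (22 of them)
  2-simplices (14): (14 of them)
  3-simplices (3): [v_0,v_3,v_5,v_9], [v_1,v_3,v_5,v_8], [v_1,v_3,v_5,v_9]

Hence C_0 ≅ Z^10, C_1 ≅ Z^22, C_2 ≅ Z^14, C_3 ≅ Z^3.

Boundary ∂_1: C_1 → C_0 maps an edge to its endpoints' difference, ∂[p,q] = q − p.
The resulting 10×22 matrix has rank 9, and its Smith normal form has invariant factors (1,1,1,1,1,1,1,1,1).

Boundary ∂_2: C_2 → C_1 acts by ∂[p,q,r] = [q,r] − [p,r] + [p,q]. For instance
  ∂[v_1,v_2,v_8] = [v_2,v_8] − [v_1,v_8] + [v_1,v_2],
  ∂[v_0,v_3,v_5] = [v_3,v_5] − [v_0,v_5] + [v_0,v_3].
The 22×14 boundary matrix has rank 11 and Smith normal form diag(1,1,1,1,1,1,1,1,1,1,1).

The boundary map ∂_3: C_3 → C_2 sends each 3-simplex σ to the alternating sum Σ_i (−1)^i (σ with its i-th vertex removed). For instance
  ∂[v_0,v_3,v_5,v_9] = [v_3,v_5,v_9] − [v_0,v_5,v_9] + [v_0,v_3,v_9] − [v_0,v_3,v_5],
  ∂[v_1,v_3,v_5,v_9] = [v_3,v_5,v_9] − [v_1,v_5,v_9] + [v_1,v_3,v_9] − [v_1,v_3,v_5].
The 14×3 boundary matrix has rank 3 and Smith normal form diag(1,1,1).

Computing H_k = (kernel of ∂_k) / (image of ∂_{k+1}):

  H_0: rank C_0 − rank ∂_1 = 10 − 9 = 1, and the invariant factors of ∂_1 are all 1, so H_0 = Z.
  H_1: rank ker ∂_1 − rank ∂_2 = (22 − 9) − 11 = 2, and the invariant factors of ∂_2 are all 1, so H_1 = Z^2.
  H_2: rank ker ∂_2 − rank ∂_3 = (14 − 11) − 3 = 0, and the invariant factors of ∂_3 are all 1, so H_2 = 0.
  H_3: rank ker ∂_3 − rank ∂_4 = (3 − 3) − 0 = 0, and there is no ∂_4, so H_3 = 0.

As a check, the Euler characteristic is 10 − 22 + 14 − 3 = -1, which agrees with 1 − 2 + 0 − 0 = -1.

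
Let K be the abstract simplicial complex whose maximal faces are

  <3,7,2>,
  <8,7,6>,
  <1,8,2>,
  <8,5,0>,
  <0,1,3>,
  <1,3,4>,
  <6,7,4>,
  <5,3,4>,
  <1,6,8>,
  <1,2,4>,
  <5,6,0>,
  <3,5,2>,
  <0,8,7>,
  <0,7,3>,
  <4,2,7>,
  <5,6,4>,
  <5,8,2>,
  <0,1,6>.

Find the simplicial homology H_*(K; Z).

H_0 ≅ Z,  H_1 ≅ Z ⊕ Z/2,  H_2 = 0.

We work with the vertex ordering 0 < 1 < 2 < 3 < 4 < 5 < 6 < 7 < 8. The simplices of K, each written with vertices in increasing order, are:

  0-simplices (9): [0], [1], [2], [3], [4], [5], [6], [7], [8]
  1-simplices (27): (27 of them)
  2-simplices (18): [0,1,3], [0,1,6], [0,3,7], [0,5,6], [0,5,8], [0,7,8], [1,2,4], [1,2,8], [1,3,4], [1,6,8], [2,3,5], [2,3,7], [2,4,7], [2,5,8], [3,4,5], [4,5,6], [4,6,7], [6,7,8]

Hence C_0 ≅ Z^9, C_1 ≅ Z^27, C_2 ≅ Z^18.

Boundary ∂_1: C_1 → C_0 is given by ∂[p,q] = [q] − [p]. For instance
  ∂[3,5] = [5] − [3].
As a 9×27 matrix over Z this has rank 8, with invariant factors (1,1,1,1,1,1,1,1).

Boundary ∂_2: C_2 → C_1 acts by ∂[p,q,r] = [q,r] − [p,r] + [p,q]. For instance
  ∂[0,1,6] = [1,6] − [0,6] + [0,1],
  ∂[6,7,8] = [7,8] − [6,8] + [6,7].
As a 27×18 matrix over Z this has rank 18, with invariant factors (1,1,1,1,1,1,1,1,1,1,1,1,1,1,1,1,1,2).

From H_k ≅ ker(∂_k) / im(∂_{k+1}) we obtain:

  H_0: rank C_0 − rank ∂_1 = 9 − 8 = 1, and the invariant factors of ∂_1 are all 1, so H_0 ≅ Z.
  H_1: rank ker ∂_1 − rank ∂_2 = (27 − 8) − 18 = 1, and ∂_2 has invariant factor 2 > 1, so H_1 ≅ Z ⊕ Z/2.
  H_2: rank ker ∂_2 − rank ∂_3 = (18 − 18) − 0 = 0, and there is no ∂_3, so H_2 ≅ 0.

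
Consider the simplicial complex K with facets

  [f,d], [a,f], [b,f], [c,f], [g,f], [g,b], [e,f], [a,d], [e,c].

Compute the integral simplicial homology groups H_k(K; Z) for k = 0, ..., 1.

H_0 ≅ Z,  H_1 ≅ Z^3.

We work with the vertex ordering a < b < c < d < e < f < g. The simplices of K, each written with vertices in increasing order, are:

  0-simplices (7): a, b, c, d, e, f, g
  1-simplices (9): ad, af, bf, bg, ce, cf, df, ef, fg

so the chain groups are C_0 ≅ Z^7, C_1 ≅ Z^9.

Boundary ∂_1: C_1 → C_0 maps an edge to its endpoints' difference, ∂[p,q] = q − p. For instance
  ∂ce = e − c.
This gives a 7×9 integer matrix of rank 6; reducing to Smith normal form yields diagonal entries (1,1,1,1,1,1).

Now H_k = ker ∂_k / im ∂_{k+1}, so:

  H_0: rank C_0 − rank ∂_1 = 7 − 6 = 1, and the invariant factors of ∂_1 are all 1, so H_0 = Z.
  H_1: rank ker ∂_1 − rank ∂_2 = (9 − 6) − 0 = 3, and there is no ∂_2, so H_1 = Z^3.

As a check, the Euler characteristic is 7 − 9 = -2, which agrees with 1 − 3 = -2.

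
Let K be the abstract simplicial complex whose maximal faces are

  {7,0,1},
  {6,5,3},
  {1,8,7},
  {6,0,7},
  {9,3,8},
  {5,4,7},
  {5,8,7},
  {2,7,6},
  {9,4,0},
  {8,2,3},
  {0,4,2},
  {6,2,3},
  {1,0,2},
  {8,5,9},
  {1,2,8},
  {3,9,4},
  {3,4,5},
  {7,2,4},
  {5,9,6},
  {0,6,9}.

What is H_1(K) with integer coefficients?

H_1 = Z ⊕ Z/2.

K has 10 vertices, 30 edges, 20 triangles.
rank ∂_1 = 9, rank ∂_2 = 20 ⇒ b_1 = 30 − 9 − 20 = 1; ∂_2 has invariant factor(s) [2] giving torsion. So H_1 ≅ Z ⊕ Z/2.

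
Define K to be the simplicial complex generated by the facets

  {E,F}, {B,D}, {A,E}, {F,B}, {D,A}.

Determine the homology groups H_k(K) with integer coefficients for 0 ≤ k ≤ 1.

Take the total order A < B < D < E < F on the vertex set. Then K (dimension 1) consists of the simplices:

  0-simplices (5): A, B, D, E, F
  1-simplices (5): AD, AE, BD, BF, EF

giving chain groups C_0 ≅ Z^5, C_1 ≅ Z^5.

∂_1: C_1 → C_0 is given by ∂[p,q] = [q] − [p]. For instance
  ∂EF = F − E.
The 5×5 boundary matrix has rank 4 and Smith normal form diag(1,1,1,1).

Reading off H_k = ker ∂_k / im ∂_{k+1}:

  H_0: rank C_0 − rank ∂_1 = 5 − 4 = 1, and the invariant factors of ∂_1 are all 1, so H_0 ≅ Z.
  H_1: rank ker ∂_1 − rank ∂_2 = (5 − 4) − 0 = 1, and there is no ∂_2, so H_1 ≅ Z.

H_0 ≅ Z,  H_1 ≅ Z.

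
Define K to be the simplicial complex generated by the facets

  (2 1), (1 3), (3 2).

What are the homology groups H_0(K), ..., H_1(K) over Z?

H_0 = Z,  H_1 = Z.

We work with the vertex ordering 1 < 2 < 3. The simplices of K, each written with vertices in increasing order, are:

  0-simplices (3): [1], [2], [3]
  1-simplices (3): [1,2], [1,3], [2,3]

giving chain groups C_0 ≅ Z^3, C_1 ≅ Z^3.

∂_1: C_1 → C_0 maps an edge to its endpoints' difference, ∂[p,q] = q − p. For instance
  ∂[2,3] = [3] − [2].
As a 3×3 matrix over Z this has rank 2, with invariant factors (1,1).

Now H_k = ker ∂_k / im ∂_{k+1}, so:

  H_0: rank C_0 − rank ∂_1 = 3 − 2 = 1, and the invariant factors of ∂_1 are all 1, so H_0 = Z.
  H_1: rank ker ∂_1 − rank ∂_2 = (3 − 2) − 0 = 1, and there is no ∂_2, so H_1 = Z.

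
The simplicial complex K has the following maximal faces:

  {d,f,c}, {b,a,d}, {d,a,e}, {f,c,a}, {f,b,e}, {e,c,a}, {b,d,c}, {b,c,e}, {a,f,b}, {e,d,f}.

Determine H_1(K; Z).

H_1 = Z/2Z.

Take the total order a < b < c < d < e < f on the vertex set. Then K (dimension 2) consists of the simplices:

  0-simplices (6): a, b, c, d, e, f
  1-simplices (15): ab, ac, ad, ae, af, bc, bd, be, bf, cd, ce, cf, de, df, ef
  2-simplices (10): abd, abf, ace, acf, ade, bcd, bce, bef, cdf, def

Hence C_0 ≅ Z^6, C_1 ≅ Z^15, C_2 ≅ Z^10.

∂_1: C_1 → C_0 sends each edge [p,q] (with p < q) to q − p.
As a 6×15 matrix over Z this has rank 5, with invariant factors (1,1,1,1,1).

∂_2: C_2 → C_1 acts by ∂[p,q,r] = [q,r] − [p,r] + [p,q]. For instance
  ∂bcd = cd − bd + bc,
  ∂bce = ce − be + bc.
This gives a 15×10 integer matrix of rank 10; reducing to Smith normal form yields diagonal entries (1,1,1,1,1,1,1,1,1,2).

Now H_k = ker ∂_k / im ∂_{k+1}, so:

  H_1: rank ker ∂_1 − rank ∂_2 = (15 − 5) − 10 = 0, and ∂_2 has invariant factor 2 > 1, so H_1 = Z/2Z.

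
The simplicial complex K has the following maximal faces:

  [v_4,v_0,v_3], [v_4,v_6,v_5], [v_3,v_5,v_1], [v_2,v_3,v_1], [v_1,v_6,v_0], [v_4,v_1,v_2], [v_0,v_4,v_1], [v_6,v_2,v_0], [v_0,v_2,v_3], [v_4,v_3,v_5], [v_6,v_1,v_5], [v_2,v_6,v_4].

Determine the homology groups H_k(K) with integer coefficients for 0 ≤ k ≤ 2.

Take the total order v_0 < v_1 < v_2 < v_3 < v_4 < v_5 < v_6 on the vertex set. Then K (dimension 2) consists of the simplices:

  0-simplices (7): [v_0], [v_1], [v_2], [v_3], [v_4], [v_5], [v_6]
  1-simplices (18): (18 of them)
  2-simplices (12): (12 of them)

so the chain groups are C_0 ≅ Z^7, C_1 ≅ Z^18, C_2 ≅ Z^12.

The boundary map ∂_1: C_1 → C_0 sends each edge [p,q] (with p < q) to q − p. For instance
  ∂[v_0,v_1] = [v_1] − [v_0].
This gives a 7×18 integer matrix of rank 6; reducing to Smith normal form yields diagonal entries (1,1,1,1,1,1).

The boundary map ∂_2: C_2 → C_1 sends each 2-simplex [p,q,r] to [q,r] − [p,r] + [p,q]. For instance
  ∂[v_0,v_2,v_6] = [v_2,v_6] − [v_0,v_6] + [v_0,v_2],
  ∂[v_0,v_1,v_6] = [v_1,v_6] − [v_0,v_6] + [v_0,v_1].
As a 18×12 matrix over Z this has rank 12, with invariant factors (1,1,1,1,1,1,1,1,1,1,1,2).

Now H_k = ker ∂_k / im ∂_{k+1}, so:

  H_0: rank C_0 − rank ∂_1 = 7 − 6 = 1, and the invariant factors of ∂_1 are all 1, so H_0 ≅ Z.
  H_1: rank ker ∂_1 − rank ∂_2 = (18 − 6) − 12 = 0, and ∂_2 has invariant factor 2 > 1, so H_1 ≅ Z/2.
  H_2: rank ker ∂_2 − rank ∂_3 = (12 − 12) − 0 = 0, and there is no ∂_3, so H_2 ≅ 0.

H_0 = Z,  H_1 = Z/2,  H_2 = 0.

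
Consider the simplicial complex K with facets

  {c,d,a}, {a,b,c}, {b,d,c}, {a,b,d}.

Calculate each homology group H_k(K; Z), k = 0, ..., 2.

H_0 ≅ Z,  H_1 = 0,  H_2 ≅ Z.

K has 4 vertices, 6 edges, 4 triangles.
rank ∂_0 = 0, rank ∂_1 = 3 ⇒ b_0 = 4 − 0 − 3 = 1; all invariant factors of ∂_1 are 1 so no torsion. So H_0 = Z.
rank ∂_1 = 3, rank ∂_2 = 3 ⇒ b_1 = 6 − 3 − 3 = 0; all invariant factors of ∂_2 are 1 so no torsion. So H_1 = 0.
rank ∂_2 = 3, rank ∂_3 = 0 ⇒ b_2 = 4 − 3 − 0 = 1. So H_2 = Z.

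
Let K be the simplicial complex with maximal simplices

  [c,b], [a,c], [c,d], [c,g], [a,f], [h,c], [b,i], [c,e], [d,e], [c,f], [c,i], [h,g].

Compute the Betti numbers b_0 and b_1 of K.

b_0 = 1, b_1 = 4.

Order the vertices as a < b < c < d < e < f < g < h < i. Listing each simplex with vertices in this order, K has dimension 1 with simplices:

  0-simplices (9): a, b, c, d, e, f, g, h, i
  1-simplices (12): ac, af, bc, bi, cd, ce, cf, cg, ch, ci, de, gh

Hence C_0 ≅ Z^9, C_1 ≅ Z^12.

Boundary ∂_1: C_1 → C_0 sends each edge [p,q] (with p < q) to q − p. For instance
  ∂bi = i − b.
The 9×12 boundary matrix has rank 8 and Smith normal form diag(1,1,1,1,1,1,1,1).

From H_k ≅ ker(∂_k) / im(∂_{k+1}) we obtain:

  H_0: rank C_0 − rank ∂_1 = 9 − 8 = 1, and the invariant factors of ∂_1 are all 1, so H_0 ≅ Z.
  H_1: rank ker ∂_1 − rank ∂_2 = (12 − 8) − 0 = 4, and there is no ∂_2, so H_1 ≅ Z^4.

(K is a triangulation of a wedge of 4 circles.)

Hence the Betti numbers are b_0 = 1, b_1 = 4.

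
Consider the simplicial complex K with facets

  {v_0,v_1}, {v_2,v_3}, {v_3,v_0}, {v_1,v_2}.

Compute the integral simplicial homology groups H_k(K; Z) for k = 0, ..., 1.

H_0 ≅ Z,  H_1 ≅ Z.

Order the vertices as v_0 < v_1 < v_2 < v_3. Listing each simplex with vertices in this order, K has dimension 1 with simplices:

  0-simplices (4): [v_0], [v_1], [v_2], [v_3]
  1-simplices (4): [v_0,v_1], [v_0,v_3], [v_1,v_2], [v_2,v_3]

so the chain groups are C_0 ≅ Z^4, C_1 ≅ Z^4.

∂_1: C_1 → C_0 is given by ∂[p,q] = [q] − [p].
This gives a 4×4 integer matrix of rank 3; reducing to Smith normal form yields diagonal entries (1,1,1).

Computing H_k = (kernel of ∂_k) / (image of ∂_{k+1}):

  H_0: rank C_0 − rank ∂_1 = 4 − 3 = 1, and the invariant factors of ∂_1 are all 1, so H_0 = Z.
  H_1: rank ker ∂_1 − rank ∂_2 = (4 − 3) − 0 = 1, and there is no ∂_2, so H_1 = Z.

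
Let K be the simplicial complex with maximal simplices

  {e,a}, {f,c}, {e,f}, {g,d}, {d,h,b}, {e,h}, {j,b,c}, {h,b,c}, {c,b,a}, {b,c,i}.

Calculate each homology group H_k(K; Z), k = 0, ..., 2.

H_0 ≅ Z,  H_1 ≅ Z^2,  H_2 = 0.

Take the total order a < b < c < d < e < f < g < h < i < j on the vertex set. Then K (dimension 2) consists of the simplices:

  0-simplices (10): a, b, c, d, e, f, g, h, i, j
  1-simplices (16): ab, ac, ae, bc, bd, bh, bi, bj, cf, ch, ci, cj, dg, dh, ef, eh
  2-simplices (5): abc, bch, bci, bcj, bdh

giving chain groups C_0 ≅ Z^10, C_1 ≅ Z^16, C_2 ≅ Z^5.

The boundary map ∂_1: C_1 → C_0 maps an edge to its endpoints' difference, ∂[p,q] = q − p. For instance
  ∂ef = f − e.
The resulting 10×16 matrix has rank 9, and its Smith normal form has invariant factors (1,1,1,1,1,1,1,1,1).

Boundary ∂_2: C_2 → C_1 sends each 2-simplex [p,q,r] to [q,r] − [p,r] + [p,q]. For instance
  ∂bch = ch − bh + bc,
  ∂bcj = cj − bj + bc.
This gives a 16×5 integer matrix of rank 5; reducing to Smith normal form yields diagonal entries (1,1,1,1,1).

Now H_k = ker ∂_k / im ∂_{k+1}, so:

  H_0: rank C_0 − rank ∂_1 = 10 − 9 = 1, and the invariant factors of ∂_1 are all 1, so H_0 ≅ Z.
  H_1: rank ker ∂_1 − rank ∂_2 = (16 − 9) − 5 = 2, and the invariant factors of ∂_2 are all 1, so H_1 ≅ Z^2.
  H_2: rank ker ∂_2 − rank ∂_3 = (5 − 5) − 0 = 0, and there is no ∂_3, so H_2 ≅ 0.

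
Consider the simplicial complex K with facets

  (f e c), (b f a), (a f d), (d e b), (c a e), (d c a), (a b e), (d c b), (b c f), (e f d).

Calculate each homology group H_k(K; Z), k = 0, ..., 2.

Take the total order a < b < c < d < e < f on the vertex set. Then K (dimension 2) consists of the simplices:

  0-simplices (6): a, b, c, d, e, f
  1-simplices (15): ab, ac, ad, ae, af, bc, bd, be, bf, cd, ce, cf, de, df, ef
  2-simplices (10): abe, abf, acd, ace, adf, bcd, bcf, bde, cef, def

Hence C_0 ≅ Z^6, C_1 ≅ Z^15, C_2 ≅ Z^10.

The boundary map ∂_1: C_1 → C_0 sends each edge [p,q] (with p < q) to q − p. For instance
  ∂cf = f − c.
The resulting 6×15 matrix has rank 5, and its Smith normal form has invariant factors (1,1,1,1,1).

The boundary map ∂_2: C_2 → C_1 acts by ∂[p,q,r] = [q,r] − [p,r] + [p,q]. For instance
  ∂abf = bf − af + ab,
  ∂bcf = cf − bf + bc.
As a 15×10 matrix over Z this has rank 10, with invariant factors (1,1,1,1,1,1,1,1,1,2).

From H_k ≅ ker(∂_k) / im(∂_{k+1}) we obtain:

  H_0: rank C_0 − rank ∂_1 = 6 − 5 = 1, and the invariant factors of ∂_1 are all 1, so H_0 = Z.
  H_1: rank ker ∂_1 − rank ∂_2 = (15 − 5) − 10 = 0, and ∂_2 has invariant factor 2 > 1, so H_1 = Z/2Z.
  H_2: rank ker ∂_2 − rank ∂_3 = (10 − 10) − 0 = 0, and there is no ∂_3, so H_2 = 0.

(K is a triangulation of the real projective plane RP^2.)

H_0 ≅ Z,  H_1 ≅ Z/2Z,  H_2 = 0.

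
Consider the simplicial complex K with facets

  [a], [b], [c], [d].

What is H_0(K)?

Fix the vertex order a < b < c < d and write every simplex with vertices in increasing order. Then dim K = 0 and the simplices of K are:

  0-simplices (4): a, b, c, d

so the chain groups are C_0 ≅ Z^4.

Reading off H_k = ker ∂_k / im ∂_{k+1}:

  H_0: rank C_0 − rank ∂_1 = 4 − 0 = 4, and there is no ∂_1, so H_0 = Z^4.

(K is a triangulation of a set of 4 points.)

H_0 ≅ Z^4.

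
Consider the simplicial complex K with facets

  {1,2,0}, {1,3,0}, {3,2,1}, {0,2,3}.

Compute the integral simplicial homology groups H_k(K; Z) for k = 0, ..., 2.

H_0 ≅ Z,  H_1 = 0,  H_2 ≅ Z.

Take the total order 0 < 1 < 2 < 3 on the vertex set. Then K (dimension 2) consists of the simplices:

  0-simplices (4): [0], [1], [2], [3]
  1-simplices (6): [0,1], [0,2], [0,3], [1,2], [1,3], [2,3]
  2-simplices (4): [0,1,2], [0,1,3], [0,2,3], [1,2,3]

so the chain groups are C_0 ≅ Z^4, C_1 ≅ Z^6, C_2 ≅ Z^4.

∂_1: C_1 → C_0 maps an edge to its endpoints' difference, ∂[p,q] = q − p.
This gives a 4×6 integer matrix of rank 3; reducing to Smith normal form yields diagonal entries (1,1,1).

The boundary map ∂_2: C_2 → C_1 sends each 2-simplex [p,q,r] to [q,r] − [p,r] + [p,q]. For instance
  ∂[0,2,3] = [2,3] − [0,3] + [0,2],
  ∂[1,2,3] = [2,3] − [1,3] + [1,2].
The resulting 6×4 matrix has rank 3, and its Smith normal form has invariant factors (1,1,1).

Now H_k = ker ∂_k / im ∂_{k+1}, so:

  H_0: rank C_0 − rank ∂_1 = 4 − 3 = 1, and the invariant factors of ∂_1 are all 1, so H_0 ≅ Z.
  H_1: rank ker ∂_1 − rank ∂_2 = (6 − 3) − 3 = 0, and the invariant factors of ∂_2 are all 1, so H_1 ≅ 0.
  H_2: rank ker ∂_2 − rank ∂_3 = (4 − 3) − 0 = 1, and there is no ∂_3, so H_2 ≅ Z.

(K is a triangulation of the 2-sphere S^2.)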